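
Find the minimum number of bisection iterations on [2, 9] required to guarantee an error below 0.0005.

We need (b-a)/2^n ≤ 0.0005
(9 - 2)/2^n ≤ 0.0005
7/2^n ≤ 0.0005
2^n ≥ 14000
n ≥ log₂(14000) = 13.77
n ≥ 14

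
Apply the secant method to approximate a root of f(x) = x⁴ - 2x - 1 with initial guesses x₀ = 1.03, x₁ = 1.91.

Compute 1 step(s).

f(x) = x⁴ - 2x - 1
x₀ = 1.03, x₁ = 1.91

Secant formula: x_{n+1} = x_n - f(x_n)(x_n - x_{n-1})/(f(x_n) - f(x_{n-1}))

Iteration 1:
  f(1.030000) = -1.934491
  f(1.910000) = 8.488634
  x_2 = 1.910000 - 8.488634×(1.910000 - 1.030000)/(8.488634 - (-1.934491))
       = 1.193325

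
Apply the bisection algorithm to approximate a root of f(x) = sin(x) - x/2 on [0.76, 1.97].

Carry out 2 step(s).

f(x) = sin(x) - x/2
Initial interval: [0.76, 1.97]

Iteration 1:
  c_1 = (0.760000 + 1.970000)/2 = 1.365000
  f(c_1) = f(1.365000) = 0.296399
  f(a) × f(c) ≥ 0, new interval: [1.365000, 1.970000]
Iteration 2:
  c_2 = (1.365000 + 1.970000)/2 = 1.667500
  f(c_2) = f(1.667500) = 0.161578
  f(a) × f(c) ≥ 0, new interval: [1.667500, 1.970000]

After 2 iteration(s), the approximation is c_2 = 1.667500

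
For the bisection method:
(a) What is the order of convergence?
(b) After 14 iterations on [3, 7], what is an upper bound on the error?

(a) Bisection has linear (order 1) convergence; the error is halved each step.

(b) Error bound = (b-a)/2^n = (7 - 3)/2^{14}
    = 4/2^{14}

(a) 1 (linear); (b) error ≤ 2.44e-04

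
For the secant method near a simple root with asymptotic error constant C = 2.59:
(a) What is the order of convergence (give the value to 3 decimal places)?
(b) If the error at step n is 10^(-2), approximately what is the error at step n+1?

(a) Secant method has superlinear convergence with order φ = (1+√5)/2 ≈ 1.618.
    This means |e_{n+1}| ≈ C|e_n|^1.618.

(b) With |e_n| = 10^(-2) and C = 2.59:
    |e_{n+1}| ≈ 2.59 × (10^(-2))^1.618 = 2.59 × 10^(-3.24)

(a) ≈ 1.618 (golden ratio); (b) |e_{n+1}| ≈ 1.504e-03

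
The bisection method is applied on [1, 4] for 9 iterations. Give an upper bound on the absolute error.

Bisection error bound: |error| ≤ (b-a)/2^n
|error| ≤ (4 - 1)/2^9 = 3/2^9
|error| ≤ 0.0058593750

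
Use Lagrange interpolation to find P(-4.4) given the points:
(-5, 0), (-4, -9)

Lagrange interpolation formula:
P(x) = Σ yᵢ × Lᵢ(x)
where Lᵢ(x) = Π_{j≠i} (x - xⱼ)/(xᵢ - xⱼ)

L_0(-4.4) = (-4.4 - (-4))/(-5 - (-4)) = 0.400000
L_1(-4.4) = (-4.4 - (-5))/(-4 - (-5)) = 0.600000

P(-4.4) = 0×L_0(-4.4) + (-9)×L_1(-4.4)
P(-4.4) = -5.400000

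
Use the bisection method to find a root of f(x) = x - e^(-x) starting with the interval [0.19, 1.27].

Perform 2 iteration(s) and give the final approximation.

f(x) = x - e^(-x)
Initial interval: [0.19, 1.27]

Iteration 1:
  c_1 = (0.190000 + 1.270000)/2 = 0.730000
  f(c_1) = f(0.730000) = 0.248091
  f(a) × f(c) < 0, new interval: [0.190000, 0.730000]
Iteration 2:
  c_2 = (0.190000 + 0.730000)/2 = 0.460000
  f(c_2) = f(0.460000) = -0.171284
  f(a) × f(c) ≥ 0, new interval: [0.460000, 0.730000]

After 2 iteration(s), the approximation is c_2 = 0.460000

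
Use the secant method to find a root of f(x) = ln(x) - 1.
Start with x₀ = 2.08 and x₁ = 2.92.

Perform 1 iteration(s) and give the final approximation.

f(x) = ln(x) - 1
x₀ = 2.08, x₁ = 2.92

Secant formula: x_{n+1} = x_n - f(x_n)(x_n - x_{n-1})/(f(x_n) - f(x_{n-1}))

Iteration 1:
  f(2.080000) = -0.267632
  f(2.920000) = 0.071584
  x_2 = 2.920000 - 0.071584×(2.920000 - 2.080000)/(0.071584 - (-0.267632))
       = 2.742737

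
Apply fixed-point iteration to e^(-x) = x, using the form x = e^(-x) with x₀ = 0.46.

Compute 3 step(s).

Equation: e^(-x) = x
Fixed-point form: x = e^(-x)
x₀ = 0.46

x_1 = g(0.460000) = 0.631284
x_2 = g(0.631284) = 0.531909
x_3 = g(0.531909) = 0.587483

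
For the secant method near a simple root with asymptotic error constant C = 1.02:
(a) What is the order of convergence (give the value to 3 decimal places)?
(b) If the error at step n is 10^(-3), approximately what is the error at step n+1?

(a) Secant method has superlinear convergence with order φ = (1+√5)/2 ≈ 1.618.
    This means |e_{n+1}| ≈ C|e_n|^1.618.

(b) With |e_n| = 10^(-3) and C = 1.02:
    |e_{n+1}| ≈ 1.02 × (10^(-3))^1.618 = 1.02 × 10^(-4.85)

(a) ≈ 1.618 (golden ratio); (b) |e_{n+1}| ≈ 1.427e-05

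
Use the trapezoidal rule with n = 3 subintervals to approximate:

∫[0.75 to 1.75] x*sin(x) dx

f(x) = x*sin(x)
a = 0.75, b = 1.75, n = 3
h = (b - a)/n = 0.333333

Trapezoidal rule: (h/2)[f(x₀) + 2f(x₁) + 2f(x₂) + ... + f(xₙ)]

x_0 = 0.7500, f(x_0) = 0.511229, coefficient = 1
x_1 = 1.0833, f(x_1) = 0.957151, coefficient = 2
x_2 = 1.4167, f(x_2) = 1.399873, coefficient = 2
x_3 = 1.7500, f(x_3) = 1.721975, coefficient = 1

I ≈ (0.333333/2) × 6.947252 = 1.157875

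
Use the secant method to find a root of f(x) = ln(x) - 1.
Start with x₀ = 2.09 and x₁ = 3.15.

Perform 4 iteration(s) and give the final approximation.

f(x) = ln(x) - 1
x₀ = 2.09, x₁ = 3.15

Secant formula: x_{n+1} = x_n - f(x_n)(x_n - x_{n-1})/(f(x_n) - f(x_{n-1}))

Iteration 1:
  f(2.090000) = -0.262836
  f(3.150000) = 0.147402
  x_2 = 3.150000 - 0.147402×(3.150000 - 2.090000)/(0.147402 - (-0.262836))
       = 2.769132
Iteration 2:
  f(3.150000) = 0.147402
  f(2.769132) = 0.018534
  x_3 = 2.769132 - 0.018534×(2.769132 - 3.150000)/(0.018534 - 0.147402)
       = 2.714355
Iteration 3:
  f(2.769132) = 0.018534
  f(2.714355) = -0.001445
  x_4 = 2.714355 - (-0.001445)×(2.714355 - 2.769132)/(-0.001445 - 0.018534)
       = 2.718318
Iteration 4:
  f(2.714355) = -0.001445
  f(2.718318) = 0.000013
  x_5 = 2.718318 - 0.000013×(2.718318 - 2.714355)/(0.000013 - (-0.001445))
       = 2.718282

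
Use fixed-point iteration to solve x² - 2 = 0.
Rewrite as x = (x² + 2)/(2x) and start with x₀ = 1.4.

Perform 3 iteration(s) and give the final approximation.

Equation: x² - 2 = 0
Fixed-point form: x = (x² + 2)/(2x)
x₀ = 1.4

x_1 = g(1.400000) = 1.414286
x_2 = g(1.414286) = 1.414214
x_3 = g(1.414214) = 1.414214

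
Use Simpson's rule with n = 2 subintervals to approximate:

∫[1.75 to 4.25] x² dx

f(x) = x²
a = 1.75, b = 4.25, n = 2
h = (b - a)/n = 1.250000

Simpson's rule: (h/3)[f(x₀) + 4f(x₁) + 2f(x₂) + ... + f(xₙ)]

x_0 = 1.7500, f(x_0) = 3.062500, coefficient = 1
x_1 = 3.0000, f(x_1) = 9.000000, coefficient = 4
x_2 = 4.2500, f(x_2) = 18.062500, coefficient = 1

I ≈ (1.250000/3) × 57.125000 = 23.802083
Exact value: 23.802083
Error: 0.000000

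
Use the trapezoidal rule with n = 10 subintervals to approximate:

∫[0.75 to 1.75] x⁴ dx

f(x) = x⁴
a = 0.75, b = 1.75, n = 10
h = (b - a)/n = 0.100000

Trapezoidal rule: (h/2)[f(x₀) + 2f(x₁) + 2f(x₂) + ... + f(xₙ)]

x_0 = 0.7500, f(x_0) = 0.316406, coefficient = 1
x_1 = 0.8500, f(x_1) = 0.522006, coefficient = 2
x_2 = 0.9500, f(x_2) = 0.814506, coefficient = 2
x_3 = 1.0500, f(x_3) = 1.215506, coefficient = 2
x_4 = 1.1500, f(x_4) = 1.749006, coefficient = 2
x_5 = 1.2500, f(x_5) = 2.441406, coefficient = 2
x_6 = 1.3500, f(x_6) = 3.321506, coefficient = 2
x_7 = 1.4500, f(x_7) = 4.420506, coefficient = 2
x_8 = 1.5500, f(x_8) = 5.772006, coefficient = 2
x_9 = 1.6500, f(x_9) = 7.412006, coefficient = 2
x_10 = 1.7500, f(x_10) = 9.378906, coefficient = 1

I ≈ (0.100000/2) × 65.032225 = 3.251611
Exact value: 3.235156
Error: 0.016455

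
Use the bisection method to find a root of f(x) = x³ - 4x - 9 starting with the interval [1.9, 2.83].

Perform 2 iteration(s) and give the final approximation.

f(x) = x³ - 4x - 9
Initial interval: [1.9, 2.83]

Iteration 1:
  c_1 = (1.900000 + 2.830000)/2 = 2.365000
  f(c_1) = f(2.365000) = -5.232023
  f(a) × f(c) ≥ 0, new interval: [2.365000, 2.830000]
Iteration 2:
  c_2 = (2.365000 + 2.830000)/2 = 2.597500
  f(c_2) = f(2.597500) = -1.864651
  f(a) × f(c) ≥ 0, new interval: [2.597500, 2.830000]

After 2 iteration(s), the approximation is c_2 = 2.597500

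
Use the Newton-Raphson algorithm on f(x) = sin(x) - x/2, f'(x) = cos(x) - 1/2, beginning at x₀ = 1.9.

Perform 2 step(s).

f(x) = sin(x) - x/2
f'(x) = cos(x) - 1/2
x₀ = 1.9

Newton-Raphson formula: x_{n+1} = x_n - f(x_n)/f'(x_n)

Iteration 1:
  f(1.900000) = -0.003700
  f'(1.900000) = -0.823290
  x_1 = 1.900000 - (-0.003700)/(-0.823290) = 1.895506
Iteration 2:
  f(1.895506) = -0.000010
  f'(1.895506) = -0.819034
  x_2 = 1.895506 - (-0.000010)/(-0.819034) = 1.895494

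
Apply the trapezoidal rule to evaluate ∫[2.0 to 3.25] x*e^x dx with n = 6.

f(x) = x*e^x
a = 2.0, b = 3.25, n = 6
h = (b - a)/n = 0.208333

Trapezoidal rule: (h/2)[f(x₀) + 2f(x₁) + 2f(x₂) + ... + f(xₙ)]

x_0 = 2.0000, f(x_0) = 14.778112, coefficient = 1
x_1 = 2.2083, f(x_1) = 20.097017, coefficient = 2
x_2 = 2.4167, f(x_2) = 27.087053, coefficient = 2
x_3 = 2.6250, f(x_3) = 36.237007, coefficient = 2
x_4 = 2.8333, f(x_4) = 48.172446, coefficient = 2
x_5 = 3.0417, f(x_5) = 63.692848, coefficient = 2
x_6 = 3.2500, f(x_6) = 83.818605, coefficient = 1

I ≈ (0.208333/2) × 489.169460 = 50.955152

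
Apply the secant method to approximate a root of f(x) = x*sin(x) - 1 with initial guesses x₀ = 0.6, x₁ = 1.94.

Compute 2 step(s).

f(x) = x*sin(x) - 1
x₀ = 0.6, x₁ = 1.94

Secant formula: x_{n+1} = x_n - f(x_n)(x_n - x_{n-1})/(f(x_n) - f(x_{n-1}))

Iteration 1:
  f(0.600000) = -0.661215
  f(1.940000) = 0.809273
  x_2 = 1.940000 - 0.809273×(1.940000 - 0.600000)/(0.809273 - (-0.661215))
       = 1.202540
Iteration 2:
  f(1.940000) = 0.809273
  f(1.202540) = 0.121917
  x_3 = 1.202540 - 0.121917×(1.202540 - 1.940000)/(0.121917 - 0.809273)
       = 1.071736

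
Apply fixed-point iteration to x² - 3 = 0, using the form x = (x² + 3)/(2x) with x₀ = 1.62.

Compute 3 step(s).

Equation: x² - 3 = 0
Fixed-point form: x = (x² + 3)/(2x)
x₀ = 1.62

x_1 = g(1.620000) = 1.735926
x_2 = g(1.735926) = 1.732055
x_3 = g(1.732055) = 1.732051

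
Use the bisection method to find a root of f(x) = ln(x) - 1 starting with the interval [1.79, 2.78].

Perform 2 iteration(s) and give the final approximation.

f(x) = ln(x) - 1
Initial interval: [1.79, 2.78]

Iteration 1:
  c_1 = (1.790000 + 2.780000)/2 = 2.285000
  f(c_1) = f(2.285000) = -0.173634
  f(a) × f(c) ≥ 0, new interval: [2.285000, 2.780000]
Iteration 2:
  c_2 = (2.285000 + 2.780000)/2 = 2.532500
  f(c_2) = f(2.532500) = -0.070793
  f(a) × f(c) ≥ 0, new interval: [2.532500, 2.780000]

After 2 iteration(s), the approximation is c_2 = 2.532500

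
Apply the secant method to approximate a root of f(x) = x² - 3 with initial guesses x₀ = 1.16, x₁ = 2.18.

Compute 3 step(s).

f(x) = x² - 3
x₀ = 1.16, x₁ = 2.18

Secant formula: x_{n+1} = x_n - f(x_n)(x_n - x_{n-1})/(f(x_n) - f(x_{n-1}))

Iteration 1:
  f(1.160000) = -1.654400
  f(2.180000) = 1.752400
  x_2 = 2.180000 - 1.752400×(2.180000 - 1.160000)/(1.752400 - (-1.654400))
       = 1.655329
Iteration 2:
  f(2.180000) = 1.752400
  f(1.655329) = -0.259885
  x_3 = 1.655329 - (-0.259885)×(1.655329 - 2.180000)/(-0.259885 - 1.752400)
       = 1.723090
Iteration 3:
  f(1.655329) = -0.259885
  f(1.723090) = -0.030961
  x_4 = 1.723090 - (-0.030961)×(1.723090 - 1.655329)/(-0.030961 - (-0.259885))
       = 1.732254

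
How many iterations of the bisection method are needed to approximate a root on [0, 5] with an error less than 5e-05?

We need (b-a)/2^n ≤ 5e-05
(5 - 0)/2^n ≤ 5e-05
5/2^n ≤ 5e-05
2^n ≥ 100000
n ≥ log₂(100000) = 16.61
n ≥ 17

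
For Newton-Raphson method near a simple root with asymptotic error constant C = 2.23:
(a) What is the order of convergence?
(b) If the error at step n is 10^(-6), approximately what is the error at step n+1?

(a) Newton-Raphson has quadratic (order 2) convergence near simple roots.
    This means |e_{n+1}| ≈ C|e_n|².

(b) With |e_n| = 10^(-6) and C = 2.23:
    |e_{n+1}| ≈ 2.23 × (10^(-6))² = 2.23 × 10^(-12)

(a) 2 (quadratic); (b) |e_{n+1}| ≈ 2.230e-12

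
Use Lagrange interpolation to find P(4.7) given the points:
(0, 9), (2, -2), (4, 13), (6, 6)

Lagrange interpolation formula:
P(x) = Σ yᵢ × Lᵢ(x)
where Lᵢ(x) = Π_{j≠i} (x - xⱼ)/(xᵢ - xⱼ)

L_0(4.7) = (4.7 - 2)/(0 - 2) × (4.7 - 4)/(0 - 4) × (4.7 - 6)/(0 - 6) = 0.051188
L_1(4.7) = (4.7 - 0)/(2 - 0) × (4.7 - 4)/(2 - 4) × (4.7 - 6)/(2 - 6) = -0.267313
L_2(4.7) = (4.7 - 0)/(4 - 0) × (4.7 - 2)/(4 - 2) × (4.7 - 6)/(4 - 6) = 1.031062
L_3(4.7) = (4.7 - 0)/(6 - 0) × (4.7 - 2)/(6 - 2) × (4.7 - 4)/(6 - 4) = 0.185063

P(4.7) = 9×L_0(4.7) + (-2)×L_1(4.7) + 13×L_2(4.7) + 6×L_3(4.7)
P(4.7) = 15.509500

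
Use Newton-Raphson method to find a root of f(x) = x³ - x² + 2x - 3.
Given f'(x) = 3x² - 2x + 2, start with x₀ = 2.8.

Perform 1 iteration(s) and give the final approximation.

f(x) = x³ - x² + 2x - 3
f'(x) = 3x² - 2x + 2
x₀ = 2.8

Newton-Raphson formula: x_{n+1} = x_n - f(x_n)/f'(x_n)

Iteration 1:
  f(2.800000) = 16.712000
  f'(2.800000) = 19.920000
  x_1 = 2.800000 - 16.712000/19.920000 = 1.961044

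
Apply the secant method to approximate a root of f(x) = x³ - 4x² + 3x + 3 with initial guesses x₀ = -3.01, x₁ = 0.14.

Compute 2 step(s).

f(x) = x³ - 4x² + 3x + 3
x₀ = -3.01, x₁ = 0.14

Secant formula: x_{n+1} = x_n - f(x_n)(x_n - x_{n-1})/(f(x_n) - f(x_{n-1}))

Iteration 1:
  f(-3.010000) = -69.541301
  f(0.140000) = 3.344344
  x_2 = 0.140000 - 3.344344×(0.140000 - (-3.010000))/(3.344344 - (-69.541301))
       = -0.004537
Iteration 2:
  f(0.140000) = 3.344344
  f(-0.004537) = 2.986306
  x_3 = -0.004537 - 2.986306×(-0.004537 - 0.140000)/(2.986306 - 3.344344)
       = -1.210086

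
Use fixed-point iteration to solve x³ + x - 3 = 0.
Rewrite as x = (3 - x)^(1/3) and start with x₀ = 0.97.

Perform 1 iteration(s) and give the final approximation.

Equation: x³ + x - 3 = 0
Fixed-point form: x = (3 - x)^(1/3)
x₀ = 0.97

x_1 = g(0.970000) = 1.266189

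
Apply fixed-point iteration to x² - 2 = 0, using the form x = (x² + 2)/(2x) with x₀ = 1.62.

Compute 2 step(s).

Equation: x² - 2 = 0
Fixed-point form: x = (x² + 2)/(2x)
x₀ = 1.62

x_1 = g(1.620000) = 1.427284
x_2 = g(1.427284) = 1.414273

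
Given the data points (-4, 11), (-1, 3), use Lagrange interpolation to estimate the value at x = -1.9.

Lagrange interpolation formula:
P(x) = Σ yᵢ × Lᵢ(x)
where Lᵢ(x) = Π_{j≠i} (x - xⱼ)/(xᵢ - xⱼ)

L_0(-1.9) = (-1.9 - (-1))/(-4 - (-1)) = 0.300000
L_1(-1.9) = (-1.9 - (-4))/(-1 - (-4)) = 0.700000

P(-1.9) = 11×L_0(-1.9) + 3×L_1(-1.9)
P(-1.9) = 5.400000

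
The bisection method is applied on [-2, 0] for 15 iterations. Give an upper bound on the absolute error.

Bisection error bound: |error| ≤ (b-a)/2^n
|error| ≤ (0 - (-2))/2^15 = 2/2^15
|error| ≤ 0.0000610352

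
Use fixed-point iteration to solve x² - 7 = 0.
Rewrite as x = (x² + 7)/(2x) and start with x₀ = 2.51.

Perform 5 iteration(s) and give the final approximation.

Equation: x² - 7 = 0
Fixed-point form: x = (x² + 7)/(2x)
x₀ = 2.51

x_1 = g(2.510000) = 2.649422
x_2 = g(2.649422) = 2.645754
x_3 = g(2.645754) = 2.645751
x_4 = g(2.645751) = 2.645751
x_5 = g(2.645751) = 2.645751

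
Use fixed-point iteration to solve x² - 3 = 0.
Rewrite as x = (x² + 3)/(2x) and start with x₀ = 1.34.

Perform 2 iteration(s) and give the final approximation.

Equation: x² - 3 = 0
Fixed-point form: x = (x² + 3)/(2x)
x₀ = 1.34

x_1 = g(1.340000) = 1.789403
x_2 = g(1.789403) = 1.732970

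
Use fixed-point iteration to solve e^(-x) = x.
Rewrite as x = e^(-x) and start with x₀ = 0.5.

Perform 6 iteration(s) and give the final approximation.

Equation: e^(-x) = x
Fixed-point form: x = e^(-x)
x₀ = 0.5

x_1 = g(0.500000) = 0.606531
x_2 = g(0.606531) = 0.545239
x_3 = g(0.545239) = 0.579703
x_4 = g(0.579703) = 0.560065
x_5 = g(0.560065) = 0.571172
x_6 = g(0.571172) = 0.564863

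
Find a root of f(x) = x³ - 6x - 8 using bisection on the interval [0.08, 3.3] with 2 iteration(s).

f(x) = x³ - 6x - 8
Initial interval: [0.08, 3.3]

Iteration 1:
  c_1 = (0.080000 + 3.300000)/2 = 1.690000
  f(c_1) = f(1.690000) = -13.313191
  f(a) × f(c) ≥ 0, new interval: [1.690000, 3.300000]
Iteration 2:
  c_2 = (1.690000 + 3.300000)/2 = 2.495000
  f(c_2) = f(2.495000) = -7.438563
  f(a) × f(c) ≥ 0, new interval: [2.495000, 3.300000]

After 2 iteration(s), the approximation is c_2 = 2.495000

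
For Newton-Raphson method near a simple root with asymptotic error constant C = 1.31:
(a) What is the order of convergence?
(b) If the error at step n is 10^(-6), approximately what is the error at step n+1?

(a) Newton-Raphson has quadratic (order 2) convergence near simple roots.
    This means |e_{n+1}| ≈ C|e_n|².

(b) With |e_n| = 10^(-6) and C = 1.31:
    |e_{n+1}| ≈ 1.31 × (10^(-6))² = 1.31 × 10^(-12)

(a) 2 (quadratic); (b) |e_{n+1}| ≈ 1.310e-12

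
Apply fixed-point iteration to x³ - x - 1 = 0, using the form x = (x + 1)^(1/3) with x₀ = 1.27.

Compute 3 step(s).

Equation: x³ - x - 1 = 0
Fixed-point form: x = (x + 1)^(1/3)
x₀ = 1.27

x_1 = g(1.270000) = 1.314242
x_2 = g(1.314242) = 1.322725
x_3 = g(1.322725) = 1.324339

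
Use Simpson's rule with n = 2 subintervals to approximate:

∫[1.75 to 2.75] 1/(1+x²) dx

f(x) = 1/(1+x²)
a = 1.75, b = 2.75, n = 2
h = (b - a)/n = 0.500000

Simpson's rule: (h/3)[f(x₀) + 4f(x₁) + 2f(x₂) + ... + f(xₙ)]

x_0 = 1.7500, f(x_0) = 0.246154, coefficient = 1
x_1 = 2.2500, f(x_1) = 0.164948, coefficient = 4
x_2 = 2.7500, f(x_2) = 0.116788, coefficient = 1

I ≈ (0.500000/3) × 1.022736 = 0.170456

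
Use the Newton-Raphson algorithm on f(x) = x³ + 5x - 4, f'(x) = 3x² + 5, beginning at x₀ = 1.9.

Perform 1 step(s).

f(x) = x³ + 5x - 4
f'(x) = 3x² + 5
x₀ = 1.9

Newton-Raphson formula: x_{n+1} = x_n - f(x_n)/f'(x_n)

Iteration 1:
  f(1.900000) = 12.359000
  f'(1.900000) = 15.830000
  x_1 = 1.900000 - 12.359000/15.830000 = 1.119267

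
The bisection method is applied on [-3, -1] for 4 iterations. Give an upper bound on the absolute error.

Bisection error bound: |error| ≤ (b-a)/2^n
|error| ≤ (-1 - (-3))/2^4 = 2/2^4
|error| ≤ 0.1250000000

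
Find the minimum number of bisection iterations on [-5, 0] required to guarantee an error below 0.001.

We need (b-a)/2^n ≤ 0.001
(0 - (-5))/2^n ≤ 0.001
5/2^n ≤ 0.001
2^n ≥ 5000
n ≥ log₂(5000) = 12.29
n ≥ 13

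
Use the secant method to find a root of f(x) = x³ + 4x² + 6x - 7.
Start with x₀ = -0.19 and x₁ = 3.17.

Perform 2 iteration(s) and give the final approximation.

f(x) = x³ + 4x² + 6x - 7
x₀ = -0.19, x₁ = 3.17

Secant formula: x_{n+1} = x_n - f(x_n)(x_n - x_{n-1})/(f(x_n) - f(x_{n-1}))

Iteration 1:
  f(-0.190000) = -8.002459
  f(3.170000) = 84.070613
  x_2 = 3.170000 - 84.070613×(3.170000 - (-0.190000))/(84.070613 - (-8.002459))
       = 0.102032
Iteration 2:
  f(3.170000) = 84.070613
  f(0.102032) = -6.345105
  x_3 = 0.102032 - (-6.345105)×(0.102032 - 3.170000)/(-6.345105 - 84.070613)
       = 0.317333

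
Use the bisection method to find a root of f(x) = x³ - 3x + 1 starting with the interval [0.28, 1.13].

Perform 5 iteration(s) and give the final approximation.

f(x) = x³ - 3x + 1
Initial interval: [0.28, 1.13]

Iteration 1:
  c_1 = (0.280000 + 1.130000)/2 = 0.705000
  f(c_1) = f(0.705000) = -0.764597
  f(a) × f(c) < 0, new interval: [0.280000, 0.705000]
Iteration 2:
  c_2 = (0.280000 + 0.705000)/2 = 0.492500
  f(c_2) = f(0.492500) = -0.358041
  f(a) × f(c) < 0, new interval: [0.280000, 0.492500]
Iteration 3:
  c_3 = (0.280000 + 0.492500)/2 = 0.386250
  f(c_3) = f(0.386250) = -0.101126
  f(a) × f(c) < 0, new interval: [0.280000, 0.386250]
Iteration 4:
  c_4 = (0.280000 + 0.386250)/2 = 0.333125
  f(c_4) = f(0.333125) = 0.037593
  f(a) × f(c) ≥ 0, new interval: [0.333125, 0.386250]
Iteration 5:
  c_5 = (0.333125 + 0.386250)/2 = 0.359687
  f(c_5) = f(0.359687) = -0.032528
  f(a) × f(c) < 0, new interval: [0.333125, 0.359687]

After 5 iteration(s), the approximation is c_5 = 0.359687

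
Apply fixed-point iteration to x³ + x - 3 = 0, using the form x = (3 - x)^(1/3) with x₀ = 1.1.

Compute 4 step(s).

Equation: x³ + x - 3 = 0
Fixed-point form: x = (3 - x)^(1/3)
x₀ = 1.1

x_1 = g(1.100000) = 1.238562
x_2 = g(1.238562) = 1.207691
x_3 = g(1.207691) = 1.214705
x_4 = g(1.214705) = 1.213119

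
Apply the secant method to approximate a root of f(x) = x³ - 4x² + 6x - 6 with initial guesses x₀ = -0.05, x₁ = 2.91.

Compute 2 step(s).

f(x) = x³ - 4x² + 6x - 6
x₀ = -0.05, x₁ = 2.91

Secant formula: x_{n+1} = x_n - f(x_n)(x_n - x_{n-1})/(f(x_n) - f(x_{n-1}))

Iteration 1:
  f(-0.050000) = -6.310125
  f(2.910000) = 2.229771
  x_2 = 2.910000 - 2.229771×(2.910000 - (-0.050000))/(2.229771 - (-6.310125))
       = 2.137143
Iteration 2:
  f(2.910000) = 2.229771
  f(2.137143) = -1.685519
  x_3 = 2.137143 - (-1.685519)×(2.137143 - 2.910000)/(-1.685519 - 2.229771)
       = 2.469855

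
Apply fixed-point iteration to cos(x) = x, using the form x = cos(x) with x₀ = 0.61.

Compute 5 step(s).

Equation: cos(x) = x
Fixed-point form: x = cos(x)
x₀ = 0.61

x_1 = g(0.610000) = 0.819648
x_2 = g(0.819648) = 0.682479
x_3 = g(0.682479) = 0.776012
x_4 = g(0.776012) = 0.713713
x_5 = g(0.713713) = 0.755937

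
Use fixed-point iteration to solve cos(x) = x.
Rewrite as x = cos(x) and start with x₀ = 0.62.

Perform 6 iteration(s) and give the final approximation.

Equation: cos(x) = x
Fixed-point form: x = cos(x)
x₀ = 0.62

x_1 = g(0.620000) = 0.813878
x_2 = g(0.813878) = 0.686684
x_3 = g(0.686684) = 0.773352
x_4 = g(0.773352) = 0.715573
x_5 = g(0.715573) = 0.754718
x_6 = g(0.754718) = 0.728465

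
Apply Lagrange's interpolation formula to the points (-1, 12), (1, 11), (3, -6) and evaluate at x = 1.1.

Lagrange interpolation formula:
P(x) = Σ yᵢ × Lᵢ(x)
where Lᵢ(x) = Π_{j≠i} (x - xⱼ)/(xᵢ - xⱼ)

L_0(1.1) = (1.1 - 1)/(-1 - 1) × (1.1 - 3)/(-1 - 3) = -0.023750
L_1(1.1) = (1.1 - (-1))/(1 - (-1)) × (1.1 - 3)/(1 - 3) = 0.997500
L_2(1.1) = (1.1 - (-1))/(3 - (-1)) × (1.1 - 1)/(3 - 1) = 0.026250

P(1.1) = 12×L_0(1.1) + 11×L_1(1.1) + (-6)×L_2(1.1)
P(1.1) = 10.530000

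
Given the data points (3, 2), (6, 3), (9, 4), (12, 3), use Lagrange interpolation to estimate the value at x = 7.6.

Lagrange interpolation formula:
P(x) = Σ yᵢ × Lᵢ(x)
where Lᵢ(x) = Π_{j≠i} (x - xⱼ)/(xᵢ - xⱼ)

L_0(7.6) = (7.6 - 6)/(3 - 6) × (7.6 - 9)/(3 - 9) × (7.6 - 12)/(3 - 12) = -0.060840
L_1(7.6) = (7.6 - 3)/(6 - 3) × (7.6 - 9)/(6 - 9) × (7.6 - 12)/(6 - 12) = 0.524741
L_2(7.6) = (7.6 - 3)/(9 - 3) × (7.6 - 6)/(9 - 6) × (7.6 - 12)/(9 - 12) = 0.599704
L_3(7.6) = (7.6 - 3)/(12 - 3) × (7.6 - 6)/(12 - 6) × (7.6 - 9)/(12 - 9) = -0.063605

P(7.6) = 2×L_0(7.6) + 3×L_1(7.6) + 4×L_2(7.6) + 3×L_3(7.6)
P(7.6) = 3.660543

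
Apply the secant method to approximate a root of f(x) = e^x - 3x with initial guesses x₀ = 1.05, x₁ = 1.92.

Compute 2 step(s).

f(x) = e^x - 3x
x₀ = 1.05, x₁ = 1.92

Secant formula: x_{n+1} = x_n - f(x_n)(x_n - x_{n-1})/(f(x_n) - f(x_{n-1}))

Iteration 1:
  f(1.050000) = -0.292349
  f(1.920000) = 1.060958
  x_2 = 1.920000 - 1.060958×(1.920000 - 1.050000)/(1.060958 - (-0.292349))
       = 1.237942
Iteration 2:
  f(1.920000) = 1.060958
  f(1.237942) = -0.265317
  x_3 = 1.237942 - (-0.265317)×(1.237942 - 1.920000)/(-0.265317 - 1.060958)
       = 1.374385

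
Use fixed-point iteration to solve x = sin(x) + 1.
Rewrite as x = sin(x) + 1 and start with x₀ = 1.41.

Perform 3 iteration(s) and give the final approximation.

Equation: x = sin(x) + 1
Fixed-point form: x = sin(x) + 1
x₀ = 1.41

x_1 = g(1.410000) = 1.987100
x_2 = g(1.987100) = 1.914590
x_3 = g(1.914590) = 1.941483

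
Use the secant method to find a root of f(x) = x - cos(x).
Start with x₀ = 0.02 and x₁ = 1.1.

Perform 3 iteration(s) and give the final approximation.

f(x) = x - cos(x)
x₀ = 0.02, x₁ = 1.1

Secant formula: x_{n+1} = x_n - f(x_n)(x_n - x_{n-1})/(f(x_n) - f(x_{n-1}))

Iteration 1:
  f(0.020000) = -0.979800
  f(1.100000) = 0.646404
  x_2 = 1.100000 - 0.646404×(1.100000 - 0.020000)/(0.646404 - (-0.979800))
       = 0.670708
Iteration 2:
  f(1.100000) = 0.646404
  f(0.670708) = -0.112674
  x_3 = 0.670708 - (-0.112674)×(0.670708 - 1.100000)/(-0.112674 - 0.646404)
       = 0.734430
Iteration 3:
  f(0.670708) = -0.112674
  f(0.734430) = -0.007783
  x_4 = 0.734430 - (-0.007783)×(0.734430 - 0.670708)/(-0.007783 - (-0.112674))
       = 0.739158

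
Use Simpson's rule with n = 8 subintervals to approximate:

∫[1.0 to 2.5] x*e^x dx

f(x) = x*e^x
a = 1.0, b = 2.5, n = 8
h = (b - a)/n = 0.187500

Simpson's rule: (h/3)[f(x₀) + 4f(x₁) + 2f(x₂) + ... + f(xₙ)]

x_0 = 1.0000, f(x_0) = 2.718282, coefficient = 1
x_1 = 1.1875, f(x_1) = 3.893663, coefficient = 4
x_2 = 1.3750, f(x_2) = 5.438230, coefficient = 2
x_3 = 1.5625, f(x_3) = 7.454271, coefficient = 4
x_4 = 1.7500, f(x_4) = 10.070555, coefficient = 2
x_5 = 1.9375, f(x_5) = 13.448916, coefficient = 4
x_6 = 2.1250, f(x_6) = 17.792407, coefficient = 2
x_7 = 2.3125, f(x_7) = 23.355423, coefficient = 4
x_8 = 2.5000, f(x_8) = 30.456235, coefficient = 1

I ≈ (0.187500/3) × 292.385987 = 18.274124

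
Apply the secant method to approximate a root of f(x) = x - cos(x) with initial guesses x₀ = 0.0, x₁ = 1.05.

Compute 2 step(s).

f(x) = x - cos(x)
x₀ = 0.0, x₁ = 1.05

Secant formula: x_{n+1} = x_n - f(x_n)(x_n - x_{n-1})/(f(x_n) - f(x_{n-1}))

Iteration 1:
  f(0.000000) = -1.000000
  f(1.050000) = 0.552429
  x_2 = 1.050000 - 0.552429×(1.050000 - 0.000000)/(0.552429 - (-1.000000))
       = 0.676359
Iteration 2:
  f(1.050000) = 0.552429
  f(0.676359) = -0.103497
  x_3 = 0.676359 - (-0.103497)×(0.676359 - 1.050000)/(-0.103497 - 0.552429)
       = 0.735315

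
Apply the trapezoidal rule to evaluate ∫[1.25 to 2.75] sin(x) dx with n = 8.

f(x) = sin(x)
a = 1.25, b = 2.75, n = 8
h = (b - a)/n = 0.187500

Trapezoidal rule: (h/2)[f(x₀) + 2f(x₁) + 2f(x₂) + ... + f(xₙ)]

x_0 = 1.2500, f(x_0) = 0.948985, coefficient = 1
x_1 = 1.4375, f(x_1) = 0.991129, coefficient = 2
x_2 = 1.6250, f(x_2) = 0.998531, coefficient = 2
x_3 = 1.8125, f(x_3) = 0.970932, coefficient = 2
x_4 = 2.0000, f(x_4) = 0.909297, coefficient = 2
x_5 = 2.1875, f(x_5) = 0.815789, coefficient = 2
x_6 = 2.3750, f(x_6) = 0.693685, coefficient = 2
x_7 = 2.5625, f(x_7) = 0.547265, coefficient = 2
x_8 = 2.7500, f(x_8) = 0.381661, coefficient = 1

I ≈ (0.187500/2) × 13.183903 = 1.235991
Exact value: 1.239625
Error: 0.003634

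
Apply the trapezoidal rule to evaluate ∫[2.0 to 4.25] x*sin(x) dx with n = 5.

f(x) = x*sin(x)
a = 2.0, b = 4.25, n = 5
h = (b - a)/n = 0.450000

Trapezoidal rule: (h/2)[f(x₀) + 2f(x₁) + 2f(x₂) + ... + f(xₙ)]

x_0 = 2.0000, f(x_0) = 1.818595, coefficient = 1
x_1 = 2.4500, f(x_1) = 1.562524, coefficient = 2
x_2 = 2.9000, f(x_2) = 0.693823, coefficient = 2
x_3 = 3.3500, f(x_3) = -0.693122, coefficient = 2
x_4 = 3.8000, f(x_4) = -2.325060, coefficient = 2
x_5 = 4.2500, f(x_5) = -3.803705, coefficient = 1

I ≈ (0.450000/2) × -3.508780 = -0.789475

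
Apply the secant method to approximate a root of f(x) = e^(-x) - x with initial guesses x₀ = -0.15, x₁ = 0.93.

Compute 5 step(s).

f(x) = e^(-x) - x
x₀ = -0.15, x₁ = 0.93

Secant formula: x_{n+1} = x_n - f(x_n)(x_n - x_{n-1})/(f(x_n) - f(x_{n-1}))

Iteration 1:
  f(-0.150000) = 1.311834
  f(0.930000) = -0.535446
  x_2 = 0.930000 - (-0.535446)×(0.930000 - (-0.150000))/(-0.535446 - 1.311834)
       = 0.616955
Iteration 2:
  f(0.930000) = -0.535446
  f(0.616955) = -0.077370
  x_3 = 0.616955 - (-0.077370)×(0.616955 - 0.930000)/(-0.077370 - (-0.535446))
       = 0.564081
Iteration 3:
  f(0.616955) = -0.077370
  f(0.564081) = 0.004802
  x_4 = 0.564081 - 0.004802×(0.564081 - 0.616955)/(0.004802 - (-0.077370))
       = 0.567171
Iteration 4:
  f(0.564081) = 0.004802
  f(0.567171) = -0.000043
  x_5 = 0.567171 - (-0.000043)×(0.567171 - 0.564081)/(-0.000043 - 0.004802)
       = 0.567143
Iteration 5:
  f(0.567171) = -0.000043
  f(0.567143) = 0.000000
  x_6 = 0.567143 - 0.000000×(0.567143 - 0.567171)/(0.000000 - (-0.000043))
       = 0.567143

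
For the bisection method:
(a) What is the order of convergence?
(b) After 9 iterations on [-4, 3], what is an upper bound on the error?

(a) Bisection has linear (order 1) convergence; the error is halved each step.

(b) Error bound = (b-a)/2^n = (3 - (-4))/2^{9}
    = 7/2^{9}

(a) 1 (linear); (b) error ≤ 1.37e-02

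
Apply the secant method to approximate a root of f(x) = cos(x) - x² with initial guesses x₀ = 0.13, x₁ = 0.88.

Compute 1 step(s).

f(x) = cos(x) - x²
x₀ = 0.13, x₁ = 0.88

Secant formula: x_{n+1} = x_n - f(x_n)(x_n - x_{n-1})/(f(x_n) - f(x_{n-1}))

Iteration 1:
  f(0.130000) = 0.974662
  f(0.880000) = -0.137249
  x_2 = 0.880000 - (-0.137249)×(0.880000 - 0.130000)/(-0.137249 - 0.974662)
       = 0.787424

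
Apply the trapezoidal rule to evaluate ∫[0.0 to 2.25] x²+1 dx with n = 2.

f(x) = x²+1
a = 0.0, b = 2.25, n = 2
h = (b - a)/n = 1.125000

Trapezoidal rule: (h/2)[f(x₀) + 2f(x₁) + 2f(x₂) + ... + f(xₙ)]

x_0 = 0.0000, f(x_0) = 1.000000, coefficient = 1
x_1 = 1.1250, f(x_1) = 2.265625, coefficient = 2
x_2 = 2.2500, f(x_2) = 6.062500, coefficient = 1

I ≈ (1.125000/2) × 11.593750 = 6.521484
Exact value: 6.046875
Error: 0.474609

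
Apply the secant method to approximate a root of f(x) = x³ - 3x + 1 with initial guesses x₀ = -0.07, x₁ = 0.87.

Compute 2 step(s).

f(x) = x³ - 3x + 1
x₀ = -0.07, x₁ = 0.87

Secant formula: x_{n+1} = x_n - f(x_n)(x_n - x_{n-1})/(f(x_n) - f(x_{n-1}))

Iteration 1:
  f(-0.070000) = 1.209657
  f(0.870000) = -0.951497
  x_2 = 0.870000 - (-0.951497)×(0.870000 - (-0.070000))/(-0.951497 - 1.209657)
       = 0.456144
Iteration 2:
  f(0.870000) = -0.951497
  f(0.456144) = -0.273523
  x_3 = 0.456144 - (-0.273523)×(0.456144 - 0.870000)/(-0.273523 - (-0.951497))
       = 0.289177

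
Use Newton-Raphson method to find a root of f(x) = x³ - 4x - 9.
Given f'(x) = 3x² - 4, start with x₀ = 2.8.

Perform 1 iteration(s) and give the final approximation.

f(x) = x³ - 4x - 9
f'(x) = 3x² - 4
x₀ = 2.8

Newton-Raphson formula: x_{n+1} = x_n - f(x_n)/f'(x_n)

Iteration 1:
  f(2.800000) = 1.752000
  f'(2.800000) = 19.520000
  x_1 = 2.800000 - 1.752000/19.520000 = 2.710246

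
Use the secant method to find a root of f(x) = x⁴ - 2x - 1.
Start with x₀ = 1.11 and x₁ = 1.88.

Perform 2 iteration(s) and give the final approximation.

f(x) = x⁴ - 2x - 1
x₀ = 1.11, x₁ = 1.88

Secant formula: x_{n+1} = x_n - f(x_n)(x_n - x_{n-1})/(f(x_n) - f(x_{n-1}))

Iteration 1:
  f(1.110000) = -1.701930
  f(1.880000) = 7.731983
  x_2 = 1.880000 - 7.731983×(1.880000 - 1.110000)/(7.731983 - (-1.701930))
       = 1.248912
Iteration 2:
  f(1.880000) = 7.731983
  f(1.248912) = -1.064905
  x_3 = 1.248912 - (-1.064905)×(1.248912 - 1.880000)/(-1.064905 - 7.731983)
       = 1.325308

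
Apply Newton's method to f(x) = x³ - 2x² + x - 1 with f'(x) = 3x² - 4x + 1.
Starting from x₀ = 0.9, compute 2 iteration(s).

f(x) = x³ - 2x² + x - 1
f'(x) = 3x² - 4x + 1
x₀ = 0.9

Newton-Raphson formula: x_{n+1} = x_n - f(x_n)/f'(x_n)

Iteration 1:
  f(0.900000) = -0.991000
  f'(0.900000) = -0.170000
  x_1 = 0.900000 - (-0.991000)/(-0.170000) = -4.929412
Iteration 2:
  f(-4.929412) = -174.307884
  f'(-4.929412) = 93.614948
  x_2 = -4.929412 - (-174.307884)/93.614948 = -3.067445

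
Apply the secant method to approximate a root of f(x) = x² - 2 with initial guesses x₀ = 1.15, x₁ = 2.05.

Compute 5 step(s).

f(x) = x² - 2
x₀ = 1.15, x₁ = 2.05

Secant formula: x_{n+1} = x_n - f(x_n)(x_n - x_{n-1})/(f(x_n) - f(x_{n-1}))

Iteration 1:
  f(1.150000) = -0.677500
  f(2.050000) = 2.202500
  x_2 = 2.050000 - 2.202500×(2.050000 - 1.150000)/(2.202500 - (-0.677500))
       = 1.361719
Iteration 2:
  f(2.050000) = 2.202500
  f(1.361719) = -0.145722
  x_3 = 1.361719 - (-0.145722)×(1.361719 - 2.050000)/(-0.145722 - 2.202500)
       = 1.404431
Iteration 3:
  f(1.361719) = -0.145722
  f(1.404431) = -0.027574
  x_4 = 1.404431 - (-0.027574)×(1.404431 - 1.361719)/(-0.027574 - (-0.145722))
       = 1.414399
Iteration 4:
  f(1.404431) = -0.027574
  f(1.414399) = 0.000525
  x_5 = 1.414399 - 0.000525×(1.414399 - 1.404431)/(0.000525 - (-0.027574))
       = 1.414213
Iteration 5:
  f(1.414399) = 0.000525
  f(1.414213) = -0.000002
  x_6 = 1.414213 - (-0.000002)×(1.414213 - 1.414399)/(-0.000002 - 0.000525)
       = 1.414214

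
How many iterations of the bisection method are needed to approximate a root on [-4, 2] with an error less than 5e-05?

We need (b-a)/2^n ≤ 5e-05
(2 - (-4))/2^n ≤ 5e-05
6/2^n ≤ 5e-05
2^n ≥ 120000
n ≥ log₂(120000) = 16.87
n ≥ 17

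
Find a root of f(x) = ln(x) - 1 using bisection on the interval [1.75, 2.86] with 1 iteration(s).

f(x) = ln(x) - 1
Initial interval: [1.75, 2.86]

Iteration 1:
  c_1 = (1.750000 + 2.860000)/2 = 2.305000
  f(c_1) = f(2.305000) = -0.164919
  f(a) × f(c) ≥ 0, new interval: [2.305000, 2.860000]

After 1 iteration(s), the approximation is c_1 = 2.305000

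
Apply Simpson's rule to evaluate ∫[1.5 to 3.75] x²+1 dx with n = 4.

f(x) = x²+1
a = 1.5, b = 3.75, n = 4
h = (b - a)/n = 0.562500

Simpson's rule: (h/3)[f(x₀) + 4f(x₁) + 2f(x₂) + ... + f(xₙ)]

x_0 = 1.5000, f(x_0) = 3.250000, coefficient = 1
x_1 = 2.0625, f(x_1) = 5.253906, coefficient = 4
x_2 = 2.6250, f(x_2) = 7.890625, coefficient = 2
x_3 = 3.1875, f(x_3) = 11.160156, coefficient = 4
x_4 = 3.7500, f(x_4) = 15.062500, coefficient = 1

I ≈ (0.562500/3) × 99.750000 = 18.703125
Exact value: 18.703125
Error: 0.000000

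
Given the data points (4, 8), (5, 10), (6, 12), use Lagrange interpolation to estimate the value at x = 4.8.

Lagrange interpolation formula:
P(x) = Σ yᵢ × Lᵢ(x)
where Lᵢ(x) = Π_{j≠i} (x - xⱼ)/(xᵢ - xⱼ)

L_0(4.8) = (4.8 - 5)/(4 - 5) × (4.8 - 6)/(4 - 6) = 0.120000
L_1(4.8) = (4.8 - 4)/(5 - 4) × (4.8 - 6)/(5 - 6) = 0.960000
L_2(4.8) = (4.8 - 4)/(6 - 4) × (4.8 - 5)/(6 - 5) = -0.080000

P(4.8) = 8×L_0(4.8) + 10×L_1(4.8) + 12×L_2(4.8)
P(4.8) = 9.600000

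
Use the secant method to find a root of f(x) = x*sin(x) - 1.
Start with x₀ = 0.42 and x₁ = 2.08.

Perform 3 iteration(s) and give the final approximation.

f(x) = x*sin(x) - 1
x₀ = 0.42, x₁ = 2.08

Secant formula: x_{n+1} = x_n - f(x_n)(x_n - x_{n-1})/(f(x_n) - f(x_{n-1}))

Iteration 1:
  f(0.420000) = -0.828741
  f(2.080000) = 0.816117
  x_2 = 2.080000 - 0.816117×(2.080000 - 0.420000)/(0.816117 - (-0.828741))
       = 1.256370
Iteration 2:
  f(2.080000) = 0.816117
  f(1.256370) = 0.194775
  x_3 = 1.256370 - 0.194775×(1.256370 - 2.080000)/(0.194775 - 0.816117)
       = 0.998182
Iteration 3:
  f(1.256370) = 0.194775
  f(0.998182) = -0.161040
  x_4 = 0.998182 - (-0.161040)×(0.998182 - 1.256370)/(-0.161040 - 0.194775)
       = 1.115037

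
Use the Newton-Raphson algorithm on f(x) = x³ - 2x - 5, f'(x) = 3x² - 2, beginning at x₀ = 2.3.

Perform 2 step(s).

f(x) = x³ - 2x - 5
f'(x) = 3x² - 2
x₀ = 2.3

Newton-Raphson formula: x_{n+1} = x_n - f(x_n)/f'(x_n)

Iteration 1:
  f(2.300000) = 2.567000
  f'(2.300000) = 13.870000
  x_1 = 2.300000 - 2.567000/13.870000 = 2.114924
Iteration 2:
  f(2.114924) = 0.230006
  f'(2.114924) = 11.418714
  x_2 = 2.114924 - 0.230006/11.418714 = 2.094781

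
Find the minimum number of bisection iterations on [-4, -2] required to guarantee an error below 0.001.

We need (b-a)/2^n ≤ 0.001
(-2 - (-4))/2^n ≤ 0.001
2/2^n ≤ 0.001
2^n ≥ 2000
n ≥ log₂(2000) = 10.97
n ≥ 11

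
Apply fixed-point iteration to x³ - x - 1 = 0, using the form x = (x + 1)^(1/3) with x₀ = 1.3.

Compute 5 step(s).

Equation: x³ - x - 1 = 0
Fixed-point form: x = (x + 1)^(1/3)
x₀ = 1.3

x_1 = g(1.300000) = 1.320006
x_2 = g(1.320006) = 1.323822
x_3 = g(1.323822) = 1.324548
x_4 = g(1.324548) = 1.324686
x_5 = g(1.324686) = 1.324712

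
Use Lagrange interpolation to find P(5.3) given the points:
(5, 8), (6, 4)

Lagrange interpolation formula:
P(x) = Σ yᵢ × Lᵢ(x)
where Lᵢ(x) = Π_{j≠i} (x - xⱼ)/(xᵢ - xⱼ)

L_0(5.3) = (5.3 - 6)/(5 - 6) = 0.700000
L_1(5.3) = (5.3 - 5)/(6 - 5) = 0.300000

P(5.3) = 8×L_0(5.3) + 4×L_1(5.3)
P(5.3) = 6.800000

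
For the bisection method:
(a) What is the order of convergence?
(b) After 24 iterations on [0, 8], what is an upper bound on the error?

(a) Bisection has linear (order 1) convergence; the error is halved each step.

(b) Error bound = (b-a)/2^n = (8 - 0)/2^{24}
    = 8/2^{24}

(a) 1 (linear); (b) error ≤ 4.77e-07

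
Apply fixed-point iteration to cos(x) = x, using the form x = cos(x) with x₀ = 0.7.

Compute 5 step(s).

Equation: cos(x) = x
Fixed-point form: x = cos(x)
x₀ = 0.7

x_1 = g(0.700000) = 0.764842
x_2 = g(0.764842) = 0.721492
x_3 = g(0.721492) = 0.750821
x_4 = g(0.750821) = 0.731129
x_5 = g(0.731129) = 0.744421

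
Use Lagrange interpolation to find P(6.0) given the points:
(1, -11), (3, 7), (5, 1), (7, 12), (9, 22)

Lagrange interpolation formula:
P(x) = Σ yᵢ × Lᵢ(x)
where Lᵢ(x) = Π_{j≠i} (x - xⱼ)/(xᵢ - xⱼ)

L_0(6.0) = (6.0 - 3)/(1 - 3) × (6.0 - 5)/(1 - 5) × (6.0 - 7)/(1 - 7) × (6.0 - 9)/(1 - 9) = 0.023438
L_1(6.0) = (6.0 - 1)/(3 - 1) × (6.0 - 5)/(3 - 5) × (6.0 - 7)/(3 - 7) × (6.0 - 9)/(3 - 9) = -0.156250
L_2(6.0) = (6.0 - 1)/(5 - 1) × (6.0 - 3)/(5 - 3) × (6.0 - 7)/(5 - 7) × (6.0 - 9)/(5 - 9) = 0.703125
L_3(6.0) = (6.0 - 1)/(7 - 1) × (6.0 - 3)/(7 - 3) × (6.0 - 5)/(7 - 5) × (6.0 - 9)/(7 - 9) = 0.468750
L_4(6.0) = (6.0 - 1)/(9 - 1) × (6.0 - 3)/(9 - 3) × (6.0 - 5)/(9 - 5) × (6.0 - 7)/(9 - 7) = -0.039062

P(6.0) = (-11)×L_0(6.0) + 7×L_1(6.0) + 1×L_2(6.0) + 12×L_3(6.0) + 22×L_4(6.0)
P(6.0) = 4.117188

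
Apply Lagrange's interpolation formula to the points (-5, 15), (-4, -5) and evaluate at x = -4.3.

Lagrange interpolation formula:
P(x) = Σ yᵢ × Lᵢ(x)
where Lᵢ(x) = Π_{j≠i} (x - xⱼ)/(xᵢ - xⱼ)

L_0(-4.3) = (-4.3 - (-4))/(-5 - (-4)) = 0.300000
L_1(-4.3) = (-4.3 - (-5))/(-4 - (-5)) = 0.700000

P(-4.3) = 15×L_0(-4.3) + (-5)×L_1(-4.3)
P(-4.3) = 1.000000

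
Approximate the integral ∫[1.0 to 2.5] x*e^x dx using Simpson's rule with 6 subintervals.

f(x) = x*e^x
a = 1.0, b = 2.5, n = 6
h = (b - a)/n = 0.250000

Simpson's rule: (h/3)[f(x₀) + 4f(x₁) + 2f(x₂) + ... + f(xₙ)]

x_0 = 1.0000, f(x_0) = 2.718282, coefficient = 1
x_1 = 1.2500, f(x_1) = 4.362929, coefficient = 4
x_2 = 1.5000, f(x_2) = 6.722534, coefficient = 2
x_3 = 1.7500, f(x_3) = 10.070555, coefficient = 4
x_4 = 2.0000, f(x_4) = 14.778112, coefficient = 2
x_5 = 2.2500, f(x_5) = 21.347406, coefficient = 4
x_6 = 2.5000, f(x_6) = 30.456235, coefficient = 1

I ≈ (0.250000/3) × 219.299364 = 18.274947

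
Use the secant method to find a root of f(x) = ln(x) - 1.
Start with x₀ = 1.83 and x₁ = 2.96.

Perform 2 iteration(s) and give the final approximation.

f(x) = ln(x) - 1
x₀ = 1.83, x₁ = 2.96

Secant formula: x_{n+1} = x_n - f(x_n)(x_n - x_{n-1})/(f(x_n) - f(x_{n-1}))

Iteration 1:
  f(1.830000) = -0.395684
  f(2.960000) = 0.085189
  x_2 = 2.960000 - 0.085189×(2.960000 - 1.830000)/(0.085189 - (-0.395684))
       = 2.759814
Iteration 2:
  f(2.960000) = 0.085189
  f(2.759814) = 0.015163
  x_3 = 2.759814 - 0.015163×(2.759814 - 2.960000)/(0.015163 - 0.085189)
       = 2.716466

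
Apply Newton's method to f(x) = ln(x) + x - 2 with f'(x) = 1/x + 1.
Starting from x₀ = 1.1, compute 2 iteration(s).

f(x) = ln(x) + x - 2
f'(x) = 1/x + 1
x₀ = 1.1

Newton-Raphson formula: x_{n+1} = x_n - f(x_n)/f'(x_n)

Iteration 1:
  f(1.100000) = -0.804690
  f'(1.100000) = 1.909091
  x_1 = 1.100000 - (-0.804690)/1.909091 = 1.521504
Iteration 2:
  f(1.521504) = -0.058796
  f'(1.521504) = 1.657244
  x_2 = 1.521504 - (-0.058796)/1.657244 = 1.556983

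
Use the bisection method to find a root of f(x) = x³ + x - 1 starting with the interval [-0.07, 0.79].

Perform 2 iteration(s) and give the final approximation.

f(x) = x³ + x - 1
Initial interval: [-0.07, 0.79]

Iteration 1:
  c_1 = (-0.070000 + 0.790000)/2 = 0.360000
  f(c_1) = f(0.360000) = -0.593344
  f(a) × f(c) ≥ 0, new interval: [0.360000, 0.790000]
Iteration 2:
  c_2 = (0.360000 + 0.790000)/2 = 0.575000
  f(c_2) = f(0.575000) = -0.234891
  f(a) × f(c) ≥ 0, new interval: [0.575000, 0.790000]

After 2 iteration(s), the approximation is c_2 = 0.575000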